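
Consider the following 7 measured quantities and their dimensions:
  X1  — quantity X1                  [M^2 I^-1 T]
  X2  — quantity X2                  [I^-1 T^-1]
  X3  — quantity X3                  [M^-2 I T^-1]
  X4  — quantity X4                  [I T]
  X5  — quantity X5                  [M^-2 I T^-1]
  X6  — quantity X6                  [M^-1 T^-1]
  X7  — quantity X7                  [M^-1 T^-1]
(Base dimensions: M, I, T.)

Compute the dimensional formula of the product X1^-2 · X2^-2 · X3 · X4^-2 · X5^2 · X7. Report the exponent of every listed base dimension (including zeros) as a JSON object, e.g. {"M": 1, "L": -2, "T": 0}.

{"M": -11, "I": 5, "T": -6}

Write exponents as rows M,I,T / cols X1,X2,X3,X4,X5,X6,X7:
  M: [ 2  0 -2  0 -2 -1 -1]
  I: [-1 -1  1  1  1  0  0]
  T: [ 1 -1 -1  1 -1 -1 -1]
  [M]: (-2)·2+(-2)·0+(1)·-2+(-2)·0+(2)·-2+(1)·-1 = -11
  [I]: (-2)·-1+(-2)·-1+(1)·1+(-2)·1+(2)·1+(1)·0 = 5
  [T]: (-2)·1+(-2)·-1+(1)·-1+(-2)·1+(2)·-1+(1)·-1 = -6
⇒ M^-11 I^5 T^-6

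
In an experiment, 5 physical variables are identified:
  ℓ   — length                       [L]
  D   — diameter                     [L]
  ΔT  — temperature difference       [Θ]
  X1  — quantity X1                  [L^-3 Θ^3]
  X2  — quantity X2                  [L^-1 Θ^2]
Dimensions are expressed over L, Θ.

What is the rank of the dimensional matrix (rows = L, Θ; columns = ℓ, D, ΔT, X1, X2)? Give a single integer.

Exponent matrix [L,Θ] × [ℓ,D,ΔT,X1,X2]:
  L: [ 1  1  0 -3 -1]
  Θ: [ 0  0  1  3  2]
Echelon form has 2 nonzero rows (pivots: ℓ,ΔT)

2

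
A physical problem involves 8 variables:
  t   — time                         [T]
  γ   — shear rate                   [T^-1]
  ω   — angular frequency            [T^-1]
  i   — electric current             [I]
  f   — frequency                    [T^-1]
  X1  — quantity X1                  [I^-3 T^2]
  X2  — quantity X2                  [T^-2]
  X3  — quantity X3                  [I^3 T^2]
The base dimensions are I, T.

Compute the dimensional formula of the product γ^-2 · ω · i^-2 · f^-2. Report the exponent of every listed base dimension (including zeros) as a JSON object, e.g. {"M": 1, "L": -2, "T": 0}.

Write exponents as rows I,T / cols t,γ,ω,i,f,X1,X2,X3:
  I: [ 0  0  0  1  0 -3  0  3]
  T: [ 1 -1 -1  0 -1  2 -2  2]
  [I]: (-2)·0+(1)·0+(-2)·1+(-2)·0 = -2
  [T]: (-2)·-1+(1)·-1+(-2)·0+(-2)·-1 = 3
⇒ I^-2 T^3

{"I": -2, "T": 3}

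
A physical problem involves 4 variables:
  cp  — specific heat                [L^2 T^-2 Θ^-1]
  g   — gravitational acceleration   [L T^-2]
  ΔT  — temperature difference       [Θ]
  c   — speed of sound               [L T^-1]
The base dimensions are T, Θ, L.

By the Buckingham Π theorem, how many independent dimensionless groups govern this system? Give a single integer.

Dimensional matrix (T×Θ×L by cp×g×ΔT×c):
  T: [-2 -2  0 -1]
  Θ: [-1  0  1  0]
  L: [ 2  1  0  1]
RREF → pivots at {cp,g,ΔT} ⇒ r = 3
Π count = n − r = 4 − 3 = 1

1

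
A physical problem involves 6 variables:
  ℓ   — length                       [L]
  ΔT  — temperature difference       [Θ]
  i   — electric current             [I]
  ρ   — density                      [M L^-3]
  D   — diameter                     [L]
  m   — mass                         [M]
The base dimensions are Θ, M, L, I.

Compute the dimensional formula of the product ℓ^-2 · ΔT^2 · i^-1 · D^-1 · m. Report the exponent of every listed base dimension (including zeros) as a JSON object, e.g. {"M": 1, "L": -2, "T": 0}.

{"Θ": 2, "M": 1, "L": -3, "I": -1}

Write exponents as rows Θ,M,L,I / cols ℓ,ΔT,i,ρ,D,m:
  Θ: [ 0  1  0  0  0  0]
  M: [ 0  0  0  1  0  1]
  L: [ 1  0  0 -3  1  0]
  I: [ 0  0  1  0  0  0]
  [Θ]: (-2)·0+(2)·1+(-1)·0+(-1)·0+(1)·0 = 2
  [M]: (-2)·0+(2)·0+(-1)·0+(-1)·0+(1)·1 = 1
  [L]: (-2)·1+(2)·0+(-1)·0+(-1)·1+(1)·0 = -3
  [I]: (-2)·0+(2)·0+(-1)·1+(-1)·0+(1)·0 = -1
⇒ Θ^2 M L^-3 I^-1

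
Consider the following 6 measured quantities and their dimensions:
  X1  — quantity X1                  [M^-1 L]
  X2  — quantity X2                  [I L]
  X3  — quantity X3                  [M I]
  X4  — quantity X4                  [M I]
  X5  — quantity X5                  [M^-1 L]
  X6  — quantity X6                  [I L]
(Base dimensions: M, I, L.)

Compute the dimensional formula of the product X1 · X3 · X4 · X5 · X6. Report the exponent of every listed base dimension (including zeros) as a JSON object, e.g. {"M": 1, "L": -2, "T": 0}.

Write exponents as rows M,I,L / cols X1,X2,X3,X4,X5,X6:
  M: [-1  0  1  1 -1  0]
  I: [ 0  1  1  1  0  1]
  L: [ 1  1  0  0  1  1]
  [M]: (1)·-1+(1)·1+(1)·1+(1)·-1+(1)·0 = 0
  [I]: (1)·0+(1)·1+(1)·1+(1)·0+(1)·1 = 3
  [L]: (1)·1+(1)·0+(1)·0+(1)·1+(1)·1 = 3
⇒ I^3 L^3

{"M": 0, "I": 3, "L": 3}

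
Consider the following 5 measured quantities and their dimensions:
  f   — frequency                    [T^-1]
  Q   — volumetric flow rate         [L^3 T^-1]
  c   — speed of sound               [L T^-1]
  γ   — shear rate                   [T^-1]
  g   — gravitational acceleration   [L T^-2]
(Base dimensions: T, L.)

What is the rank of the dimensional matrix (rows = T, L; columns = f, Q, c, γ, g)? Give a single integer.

2

Dimensional matrix (T×L by f×Q×c×γ×g):
  T: [-1 -1 -1 -1 -2]
  L: [ 0  3  1  0  1]
RREF → pivots at {f,Q} ⇒ r = 2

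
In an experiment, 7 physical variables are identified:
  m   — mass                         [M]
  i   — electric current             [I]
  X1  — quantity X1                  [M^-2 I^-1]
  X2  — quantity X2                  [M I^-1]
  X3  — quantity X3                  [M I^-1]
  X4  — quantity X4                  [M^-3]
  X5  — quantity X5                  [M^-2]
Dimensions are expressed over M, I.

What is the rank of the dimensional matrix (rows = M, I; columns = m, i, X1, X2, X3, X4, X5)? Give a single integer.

2

Dimensional matrix (M×I by m×i×X1×X2×X3×X4×X5):
  M: [ 1  0 -2  1  1 -3 -2]
  I: [ 0  1 -1 -1 -1  0  0]
Row reduction gives pivot columns m,i; rank = 2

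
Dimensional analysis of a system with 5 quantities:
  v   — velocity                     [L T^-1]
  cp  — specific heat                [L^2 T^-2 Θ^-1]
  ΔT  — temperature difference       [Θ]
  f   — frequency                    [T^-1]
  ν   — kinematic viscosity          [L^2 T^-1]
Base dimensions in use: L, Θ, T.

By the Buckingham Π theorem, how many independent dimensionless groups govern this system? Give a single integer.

2

Dimensional matrix (L×Θ×T by v×cp×ΔT×f×ν):
  L: [ 1  2  0  0  2]
  Θ: [ 0 -1  1  0  0]
  T: [-1 -2  0 -1 -1]
RREF → pivots at {v,cp,f} ⇒ r = 3
n=5, r=3 ⇒ 2 dimensionless groups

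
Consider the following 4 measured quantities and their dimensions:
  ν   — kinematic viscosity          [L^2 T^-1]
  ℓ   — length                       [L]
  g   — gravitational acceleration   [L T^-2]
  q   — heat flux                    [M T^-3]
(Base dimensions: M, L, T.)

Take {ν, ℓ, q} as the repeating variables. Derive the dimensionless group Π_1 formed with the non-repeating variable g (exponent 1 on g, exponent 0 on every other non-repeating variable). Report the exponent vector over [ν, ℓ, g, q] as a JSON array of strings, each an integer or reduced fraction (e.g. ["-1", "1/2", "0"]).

Dimensional matrix (M×L×T by ν×ℓ×g×q):
  M: [ 0  0  0  1]
  L: [ 2  1  1  0]
  T: [-1  0 -2 -3]
RREF → pivots at {ν,ℓ,q} ⇒ r = 3
Pivot set = {ν,ℓ,q}, free = {g}
RREF:
  r0: [   1    0    2    0]
  r1: [   0    1   -3    0]
  r2: [   0    0    0    1]
Fix exponent of g at 1; solve each RREF row for its pivot's exponent:
  r0: exp(ν) + (2)·1 = 0 ⇒ exp(ν) = -2
  r1: exp(ℓ) + (-3)·1 = 0 ⇒ exp(ℓ) = 3
  r2: exp(q) + (0)·1 = 0 ⇒ exp(q) = 0
Π_1 = ν^-2 · ℓ^3 · g

["-2", "3", "1", "0"]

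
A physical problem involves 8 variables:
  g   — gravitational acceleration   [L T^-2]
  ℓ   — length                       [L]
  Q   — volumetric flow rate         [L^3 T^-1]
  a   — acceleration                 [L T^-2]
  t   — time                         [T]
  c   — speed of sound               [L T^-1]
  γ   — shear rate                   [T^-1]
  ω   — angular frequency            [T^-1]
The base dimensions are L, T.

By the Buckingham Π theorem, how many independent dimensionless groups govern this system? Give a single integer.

Write exponents as rows L,T / cols g,ℓ,Q,a,t,c,γ,ω:
  L: [ 1  1  3  1  0  1  0  0]
  T: [-2  0 -1 -2  1 -1 -1 -1]
Row reduction gives pivot columns g,ℓ; rank = 2
n=8, r=2 ⇒ 6 dimensionless groups

6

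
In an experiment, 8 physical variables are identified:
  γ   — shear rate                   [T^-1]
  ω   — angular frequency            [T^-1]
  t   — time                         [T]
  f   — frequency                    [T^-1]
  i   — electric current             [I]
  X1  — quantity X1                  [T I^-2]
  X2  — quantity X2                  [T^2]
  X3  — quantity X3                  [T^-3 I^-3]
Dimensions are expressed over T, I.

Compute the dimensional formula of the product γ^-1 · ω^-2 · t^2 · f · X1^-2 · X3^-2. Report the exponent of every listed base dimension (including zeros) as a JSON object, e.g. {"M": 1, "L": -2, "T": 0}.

Exponent matrix [T,I] × [γ,ω,t,f,i,X1,X2,X3]:
  T: [-1 -1  1 -1  0  1  2 -3]
  I: [ 0  0  0  0  1 -2  0 -3]
  [T]: (-1)·-1+(-2)·-1+(2)·1+(1)·-1+(-2)·1+(-2)·-3 = 8
  [I]: (-1)·0+(-2)·0+(2)·0+(1)·0+(-2)·-2+(-2)·-3 = 10
⇒ T^8 I^10

{"T": 8, "I": 10}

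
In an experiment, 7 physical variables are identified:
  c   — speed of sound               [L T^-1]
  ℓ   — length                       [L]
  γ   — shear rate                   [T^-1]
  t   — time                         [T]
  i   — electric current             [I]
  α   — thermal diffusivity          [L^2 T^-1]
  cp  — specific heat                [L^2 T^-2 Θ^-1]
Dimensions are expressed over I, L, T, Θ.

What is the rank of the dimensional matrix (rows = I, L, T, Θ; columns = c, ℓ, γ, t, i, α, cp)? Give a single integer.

4

Exponent matrix [I,L,T,Θ] × [c,ℓ,γ,t,i,α,cp]:
  I: [ 0  0  0  0  1  0  0]
  L: [ 1  1  0  0  0  2  2]
  T: [-1  0 -1  1  0 -1 -2]
  Θ: [ 0  0  0  0  0  0 -1]
Row reduction gives pivot columns c,ℓ,i,cp; rank = 4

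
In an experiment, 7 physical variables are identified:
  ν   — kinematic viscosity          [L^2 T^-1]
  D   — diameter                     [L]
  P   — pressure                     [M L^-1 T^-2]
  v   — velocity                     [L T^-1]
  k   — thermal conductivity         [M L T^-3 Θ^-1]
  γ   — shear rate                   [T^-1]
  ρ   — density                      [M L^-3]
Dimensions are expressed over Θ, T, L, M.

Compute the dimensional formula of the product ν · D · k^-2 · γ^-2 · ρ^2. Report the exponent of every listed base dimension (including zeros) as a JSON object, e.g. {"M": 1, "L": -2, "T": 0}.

Dimensional matrix (Θ×T×L×M by ν×D×P×v×k×γ×ρ):
  Θ: [ 0  0  0  0 -1  0  0]
  T: [-1  0 -2 -1 -3 -1  0]
  L: [ 2  1 -1  1  1  0 -3]
  M: [ 0  0  1  0  1  0  1]
  [Θ]: (1)·0+(1)·0+(-2)·-1+(-2)·0+(2)·0 = 2
  [T]: (1)·-1+(1)·0+(-2)·-3+(-2)·-1+(2)·0 = 7
  [L]: (1)·2+(1)·1+(-2)·1+(-2)·0+(2)·-3 = -5
  [M]: (1)·0+(1)·0+(-2)·1+(-2)·0+(2)·1 = 0
⇒ Θ^2 T^7 L^-5

{"Θ": 2, "T": 7, "L": -5, "M": 0}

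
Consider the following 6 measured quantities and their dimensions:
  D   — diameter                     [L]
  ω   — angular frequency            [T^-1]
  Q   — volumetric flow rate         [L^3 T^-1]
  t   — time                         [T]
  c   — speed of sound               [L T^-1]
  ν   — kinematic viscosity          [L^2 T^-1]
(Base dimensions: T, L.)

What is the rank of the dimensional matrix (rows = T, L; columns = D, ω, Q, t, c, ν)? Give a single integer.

2

Exponent matrix [T,L] × [D,ω,Q,t,c,ν]:
  T: [ 0 -1 -1  1 -1 -1]
  L: [ 1  0  3  0  1  2]
RREF → pivots at {D,ω} ⇒ r = 2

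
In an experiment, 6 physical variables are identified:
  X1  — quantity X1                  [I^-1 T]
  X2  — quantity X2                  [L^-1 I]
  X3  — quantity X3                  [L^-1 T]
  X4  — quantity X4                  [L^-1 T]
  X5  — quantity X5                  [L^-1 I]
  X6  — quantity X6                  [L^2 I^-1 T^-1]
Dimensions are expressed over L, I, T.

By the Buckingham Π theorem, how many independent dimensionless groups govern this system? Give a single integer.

4

Exponent matrix [L,I,T] × [X1,X2,X3,X4,X5,X6]:
  L: [ 0 -1 -1 -1 -1  2]
  I: [-1  1  0  0  1 -1]
  T: [ 1  0  1  1  0 -1]
Row reduction gives pivot columns X1,X2; rank = 2
n=6, r=2 ⇒ 4 dimensionless groups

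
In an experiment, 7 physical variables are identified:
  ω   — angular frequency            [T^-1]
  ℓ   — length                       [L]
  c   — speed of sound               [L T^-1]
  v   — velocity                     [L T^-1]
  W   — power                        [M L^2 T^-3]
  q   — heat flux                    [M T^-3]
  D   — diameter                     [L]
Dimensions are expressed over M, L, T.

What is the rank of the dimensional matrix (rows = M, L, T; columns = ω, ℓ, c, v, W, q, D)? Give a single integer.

3

Exponent matrix [M,L,T] × [ω,ℓ,c,v,W,q,D]:
  M: [ 0  0  0  0  1  1  0]
  L: [ 0  1  1  1  2  0  1]
  T: [-1  0 -1 -1 -3 -3  0]
Echelon form has 3 nonzero rows (pivots: ω,ℓ,W)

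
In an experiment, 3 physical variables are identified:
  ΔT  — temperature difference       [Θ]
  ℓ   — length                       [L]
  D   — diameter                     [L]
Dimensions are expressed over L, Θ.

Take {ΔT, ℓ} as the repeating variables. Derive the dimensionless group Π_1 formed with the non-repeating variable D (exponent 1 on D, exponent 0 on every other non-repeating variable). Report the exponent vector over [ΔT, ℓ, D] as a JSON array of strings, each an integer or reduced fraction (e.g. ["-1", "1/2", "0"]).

Exponent matrix [L,Θ] × [ΔT,ℓ,D]:
  L: [ 0  1  1]
  Θ: [ 1  0  0]
Echelon form has 2 nonzero rows (pivots: ΔT,ℓ)
Pivot set = {ΔT,ℓ}, free = {D}
RREF:
  r0: [   1    0    0]
  r1: [   0    1    1]
Fix exponent of D at 1; solve each RREF row for its pivot's exponent:
  r0: exp(ΔT) + (0)·1 = 0 ⇒ exp(ΔT) = 0
  r1: exp(ℓ) + (1)·1 = 0 ⇒ exp(ℓ) = -1
Π_1 = ℓ^-1 · D

["0", "-1", "1"]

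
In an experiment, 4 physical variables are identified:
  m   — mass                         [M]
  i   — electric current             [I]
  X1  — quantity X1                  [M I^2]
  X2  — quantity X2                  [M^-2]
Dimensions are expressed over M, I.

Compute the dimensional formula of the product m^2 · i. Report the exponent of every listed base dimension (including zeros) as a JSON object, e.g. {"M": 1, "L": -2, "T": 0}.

{"M": 2, "I": 1}

Write exponents as rows M,I / cols m,i,X1,X2:
  M: [ 1  0  1 -2]
  I: [ 0  1  2  0]
  [M]: (2)·1+(1)·0 = 2
  [I]: (2)·0+(1)·1 = 1
⇒ M^2 I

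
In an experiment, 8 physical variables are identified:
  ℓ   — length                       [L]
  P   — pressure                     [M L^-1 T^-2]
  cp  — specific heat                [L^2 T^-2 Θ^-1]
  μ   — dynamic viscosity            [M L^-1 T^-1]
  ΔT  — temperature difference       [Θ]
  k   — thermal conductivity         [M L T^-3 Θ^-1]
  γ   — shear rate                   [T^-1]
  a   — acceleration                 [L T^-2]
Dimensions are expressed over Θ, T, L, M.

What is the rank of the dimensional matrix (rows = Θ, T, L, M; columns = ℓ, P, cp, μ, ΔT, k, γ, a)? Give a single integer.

4

Exponent matrix [Θ,T,L,M] × [ℓ,P,cp,μ,ΔT,k,γ,a]:
  Θ: [ 0  0 -1  0  1 -1  0  0]
  T: [ 0 -2 -2 -1  0 -3 -1 -2]
  L: [ 1 -1  2 -1  0  1  0  1]
  M: [ 0  1  0  1  0  1  0  0]
RREF → pivots at {ℓ,P,cp,μ} ⇒ r = 4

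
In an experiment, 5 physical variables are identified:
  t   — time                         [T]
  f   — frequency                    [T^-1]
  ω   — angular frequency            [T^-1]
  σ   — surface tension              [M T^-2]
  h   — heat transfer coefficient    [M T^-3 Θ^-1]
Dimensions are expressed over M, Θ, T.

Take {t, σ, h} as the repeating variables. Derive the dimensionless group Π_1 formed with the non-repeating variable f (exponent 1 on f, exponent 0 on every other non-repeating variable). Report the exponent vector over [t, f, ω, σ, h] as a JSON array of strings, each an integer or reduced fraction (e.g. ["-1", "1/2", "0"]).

Exponent matrix [M,Θ,T] × [t,f,ω,σ,h]:
  M: [ 0  0  0  1  1]
  Θ: [ 0  0  0  0 -1]
  T: [ 1 -1 -1 -2 -3]
Echelon form has 3 nonzero rows (pivots: t,σ,h)
Repeat: t,σ,h; free: f,ω
RREF:
  r0: [   1   -1   -1    0    0]
  r1: [   0    0    0    1    0]
  r2: [   0    0    0    0    1]
Fix exponent of f at 1, ω at 0; solve each RREF row for its pivot's exponent:
  r0: exp(t) + (-1)·1 = 0 ⇒ exp(t) = 1
  r1: exp(σ) + (0)·1 = 0 ⇒ exp(σ) = 0
  r2: exp(h) + (0)·1 = 0 ⇒ exp(h) = 0
Π_1 = t · f

["1", "1", "0", "0", "0"]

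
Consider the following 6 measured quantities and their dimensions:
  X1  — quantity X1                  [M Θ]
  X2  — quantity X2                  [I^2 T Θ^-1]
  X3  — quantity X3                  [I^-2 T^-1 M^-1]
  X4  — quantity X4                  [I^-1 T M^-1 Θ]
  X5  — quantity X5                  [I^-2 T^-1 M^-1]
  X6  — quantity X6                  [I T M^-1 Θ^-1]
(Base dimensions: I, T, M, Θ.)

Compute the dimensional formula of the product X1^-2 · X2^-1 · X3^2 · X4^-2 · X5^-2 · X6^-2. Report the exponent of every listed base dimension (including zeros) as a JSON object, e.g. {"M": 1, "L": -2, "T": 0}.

Write exponents as rows I,T,M,Θ / cols X1,X2,X3,X4,X5,X6:
  I: [ 0  2 -2 -1 -2  1]
  T: [ 0  1 -1  1 -1  1]
  M: [ 1  0 -1 -1 -1 -1]
  Θ: [ 1 -1  0  1  0 -1]
  [I]: (-2)·0+(-1)·2+(2)·-2+(-2)·-1+(-2)·-2+(-2)·1 = -2
  [T]: (-2)·0+(-1)·1+(2)·-1+(-2)·1+(-2)·-1+(-2)·1 = -5
  [M]: (-2)·1+(-1)·0+(2)·-1+(-2)·-1+(-2)·-1+(-2)·-1 = 2
  [Θ]: (-2)·1+(-1)·-1+(2)·0+(-2)·1+(-2)·0+(-2)·-1 = -1
⇒ I^-2 T^-5 M^2 Θ^-1

{"I": -2, "T": -5, "M": 2, "Θ": -1}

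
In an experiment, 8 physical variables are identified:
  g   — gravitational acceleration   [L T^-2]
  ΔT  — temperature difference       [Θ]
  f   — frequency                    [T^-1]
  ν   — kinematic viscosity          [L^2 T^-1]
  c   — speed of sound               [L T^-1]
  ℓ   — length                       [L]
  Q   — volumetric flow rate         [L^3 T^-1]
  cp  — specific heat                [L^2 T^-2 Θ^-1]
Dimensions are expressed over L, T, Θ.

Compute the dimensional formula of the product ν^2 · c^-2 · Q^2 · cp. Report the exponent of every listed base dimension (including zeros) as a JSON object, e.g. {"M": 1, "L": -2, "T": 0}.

Exponent matrix [L,T,Θ] × [g,ΔT,f,ν,c,ℓ,Q,cp]:
  L: [ 1  0  0  2  1  1  3  2]
  T: [-2  0 -1 -1 -1  0 -1 -2]
  Θ: [ 0  1  0  0  0  0  0 -1]
  [L]: (2)·2+(-2)·1+(2)·3+(1)·2 = 10
  [T]: (2)·-1+(-2)·-1+(2)·-1+(1)·-2 = -4
  [Θ]: (2)·0+(-2)·0+(2)·0+(1)·-1 = -1
⇒ L^10 T^-4 Θ^-1

{"L": 10, "T": -4, "Θ": -1}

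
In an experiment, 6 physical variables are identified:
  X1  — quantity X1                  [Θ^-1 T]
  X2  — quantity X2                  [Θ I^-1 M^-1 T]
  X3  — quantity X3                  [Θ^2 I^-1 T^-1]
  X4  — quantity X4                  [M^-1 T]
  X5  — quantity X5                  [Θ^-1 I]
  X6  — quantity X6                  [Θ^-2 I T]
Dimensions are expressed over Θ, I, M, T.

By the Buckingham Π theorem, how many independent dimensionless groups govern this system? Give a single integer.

Write exponents as rows Θ,I,M,T / cols X1,X2,X3,X4,X5,X6:
  Θ: [-1  1  2  0 -1 -2]
  I: [ 0 -1 -1  0  1  1]
  M: [ 0 -1  0 -1  0  0]
  T: [ 1  1 -1  1  0  1]
RREF → pivots at {X1,X2,X3} ⇒ r = 3
Π count = n − r = 6 − 3 = 3

3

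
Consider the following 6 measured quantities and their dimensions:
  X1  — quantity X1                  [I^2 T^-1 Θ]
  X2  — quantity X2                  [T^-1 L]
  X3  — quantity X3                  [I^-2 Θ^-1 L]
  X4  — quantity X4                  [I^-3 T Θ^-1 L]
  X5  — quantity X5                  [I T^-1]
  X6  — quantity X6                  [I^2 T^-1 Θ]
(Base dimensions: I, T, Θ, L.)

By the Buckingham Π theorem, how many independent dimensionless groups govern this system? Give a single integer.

3

Exponent matrix [I,T,Θ,L] × [X1,X2,X3,X4,X5,X6]:
  I: [ 2  0 -2 -3  1  2]
  T: [-1 -1  0  1 -1 -1]
  Θ: [ 1  0 -1 -1  0  1]
  L: [ 0  1  1  1  0  0]
Echelon form has 3 nonzero rows (pivots: X1,X2,X4)
6 vars − rank 3 = 3 Π groups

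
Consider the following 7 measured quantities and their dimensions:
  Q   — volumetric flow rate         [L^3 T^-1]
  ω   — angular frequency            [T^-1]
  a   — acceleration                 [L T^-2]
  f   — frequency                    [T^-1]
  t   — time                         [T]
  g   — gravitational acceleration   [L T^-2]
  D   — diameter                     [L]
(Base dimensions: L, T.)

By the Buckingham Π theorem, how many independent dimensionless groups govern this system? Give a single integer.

5

Write exponents as rows L,T / cols Q,ω,a,f,t,g,D:
  L: [ 3  0  1  0  0  1  1]
  T: [-1 -1 -2 -1  1 -2  0]
Row reduction gives pivot columns Q,ω; rank = 2
7 vars − rank 2 = 5 Π groups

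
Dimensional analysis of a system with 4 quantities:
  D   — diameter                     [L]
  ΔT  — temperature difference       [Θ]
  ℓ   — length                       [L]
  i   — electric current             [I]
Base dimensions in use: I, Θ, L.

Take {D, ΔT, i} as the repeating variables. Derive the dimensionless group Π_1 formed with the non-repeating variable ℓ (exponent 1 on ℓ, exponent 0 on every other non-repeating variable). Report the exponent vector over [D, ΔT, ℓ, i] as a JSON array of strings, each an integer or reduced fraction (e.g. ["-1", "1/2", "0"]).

Dimensional matrix (I×Θ×L by D×ΔT×ℓ×i):
  I: [ 0  0  0  1]
  Θ: [ 0  1  0  0]
  L: [ 1  0  1  0]
RREF → pivots at {D,ΔT,i} ⇒ r = 3
Pivot set = {D,ΔT,i}, free = {ℓ}
RREF:
  r0: [   1    0    1    0]
  r1: [   0    1    0    0]
  r2: [   0    0    0    1]
Fix exponent of ℓ at 1; solve each RREF row for its pivot's exponent:
  r0: exp(D) + (1)·1 = 0 ⇒ exp(D) = -1
  r1: exp(ΔT) + (0)·1 = 0 ⇒ exp(ΔT) = 0
  r2: exp(i) + (0)·1 = 0 ⇒ exp(i) = 0
Π_1 = D^-1 · ℓ

["-1", "0", "1", "0"]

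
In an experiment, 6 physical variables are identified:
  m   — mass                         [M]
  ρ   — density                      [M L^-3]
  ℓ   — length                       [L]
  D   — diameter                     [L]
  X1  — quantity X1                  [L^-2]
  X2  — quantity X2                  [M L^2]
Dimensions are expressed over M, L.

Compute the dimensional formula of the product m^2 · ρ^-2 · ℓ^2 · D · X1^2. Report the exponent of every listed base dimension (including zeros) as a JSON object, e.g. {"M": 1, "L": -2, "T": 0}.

{"M": 0, "L": 5}

Exponent matrix [M,L] × [m,ρ,ℓ,D,X1,X2]:
  M: [ 1  1  0  0  0  1]
  L: [ 0 -3  1  1 -2  2]
  [M]: (2)·1+(-2)·1+(2)·0+(1)·0+(2)·0 = 0
  [L]: (2)·0+(-2)·-3+(2)·1+(1)·1+(2)·-2 = 5
⇒ L^5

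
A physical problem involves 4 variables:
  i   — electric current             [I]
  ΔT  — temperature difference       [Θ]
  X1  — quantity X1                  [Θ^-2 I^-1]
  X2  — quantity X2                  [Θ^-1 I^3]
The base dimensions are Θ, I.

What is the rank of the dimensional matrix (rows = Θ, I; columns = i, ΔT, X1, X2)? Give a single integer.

2

Write exponents as rows Θ,I / cols i,ΔT,X1,X2:
  Θ: [ 0  1 -2 -1]
  I: [ 1  0 -1  3]
Row reduction gives pivot columns i,ΔT; rank = 2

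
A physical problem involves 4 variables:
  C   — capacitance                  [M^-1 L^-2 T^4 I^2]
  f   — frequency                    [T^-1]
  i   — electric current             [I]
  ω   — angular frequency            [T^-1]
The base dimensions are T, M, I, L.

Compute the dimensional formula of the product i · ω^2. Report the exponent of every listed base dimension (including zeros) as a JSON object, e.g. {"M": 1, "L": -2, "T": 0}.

{"T": -2, "M": 0, "I": 1, "L": 0}

Exponent matrix [T,M,I,L] × [C,f,i,ω]:
  T: [ 4 -1  0 -1]
  M: [-1  0  0  0]
  I: [ 2  0  1  0]
  L: [-2  0  0  0]
  [T]: (1)·0+(2)·-1 = -2
  [M]: (1)·0+(2)·0 = 0
  [I]: (1)·1+(2)·0 = 1
  [L]: (1)·0+(2)·0 = 0
⇒ T^-2 I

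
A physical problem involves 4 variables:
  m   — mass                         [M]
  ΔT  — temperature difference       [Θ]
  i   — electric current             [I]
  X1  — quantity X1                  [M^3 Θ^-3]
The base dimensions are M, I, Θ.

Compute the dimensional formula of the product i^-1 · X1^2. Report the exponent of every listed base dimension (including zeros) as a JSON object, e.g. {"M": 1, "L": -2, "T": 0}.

{"M": 6, "I": -1, "Θ": -6}

Exponent matrix [M,I,Θ] × [m,ΔT,i,X1]:
  M: [ 1  0  0  3]
  I: [ 0  0  1  0]
  Θ: [ 0  1  0 -3]
  [M]: (-1)·0+(2)·3 = 6
  [I]: (-1)·1+(2)·0 = -1
  [Θ]: (-1)·0+(2)·-3 = -6
⇒ M^6 I^-1 Θ^-6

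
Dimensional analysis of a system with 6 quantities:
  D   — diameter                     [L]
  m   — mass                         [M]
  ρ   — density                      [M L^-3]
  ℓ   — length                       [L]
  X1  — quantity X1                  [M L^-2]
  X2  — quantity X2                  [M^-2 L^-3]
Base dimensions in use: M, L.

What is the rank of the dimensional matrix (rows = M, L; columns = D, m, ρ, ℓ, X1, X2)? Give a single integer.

Exponent matrix [M,L] × [D,m,ρ,ℓ,X1,X2]:
  M: [ 0  1  1  0  1 -2]
  L: [ 1  0 -3  1 -2 -3]
Echelon form has 2 nonzero rows (pivots: D,m)

2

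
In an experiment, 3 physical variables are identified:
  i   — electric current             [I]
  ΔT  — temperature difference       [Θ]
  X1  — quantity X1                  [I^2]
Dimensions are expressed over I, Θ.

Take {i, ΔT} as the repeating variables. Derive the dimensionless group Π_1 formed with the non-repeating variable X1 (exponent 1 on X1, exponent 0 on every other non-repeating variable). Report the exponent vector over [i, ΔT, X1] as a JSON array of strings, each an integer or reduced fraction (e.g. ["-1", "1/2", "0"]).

["-2", "0", "1"]

Exponent matrix [I,Θ] × [i,ΔT,X1]:
  I: [ 1  0  2]
  Θ: [ 0  1  0]
Row reduction gives pivot columns i,ΔT; rank = 2
Repeat: i,ΔT; free: X1
RREF:
  r0: [   1    0    2]
  r1: [   0    1    0]
Fix exponent of X1 at 1; solve each RREF row for its pivot's exponent:
  r0: exp(i) + (2)·1 = 0 ⇒ exp(i) = -2
  r1: exp(ΔT) + (0)·1 = 0 ⇒ exp(ΔT) = 0
Π_1 = i^-2 · X1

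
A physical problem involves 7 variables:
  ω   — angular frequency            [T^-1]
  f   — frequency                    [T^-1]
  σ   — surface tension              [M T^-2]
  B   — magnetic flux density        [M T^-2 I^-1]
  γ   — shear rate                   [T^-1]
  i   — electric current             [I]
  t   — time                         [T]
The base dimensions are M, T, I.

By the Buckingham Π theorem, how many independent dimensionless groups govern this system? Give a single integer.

4

Dimensional matrix (M×T×I by ω×f×σ×B×γ×i×t):
  M: [ 0  0  1  1  0  0  0]
  T: [-1 -1 -2 -2 -1  0  1]
  I: [ 0  0  0 -1  0  1  0]
RREF → pivots at {ω,σ,B} ⇒ r = 3
Π count = n − r = 7 − 3 = 4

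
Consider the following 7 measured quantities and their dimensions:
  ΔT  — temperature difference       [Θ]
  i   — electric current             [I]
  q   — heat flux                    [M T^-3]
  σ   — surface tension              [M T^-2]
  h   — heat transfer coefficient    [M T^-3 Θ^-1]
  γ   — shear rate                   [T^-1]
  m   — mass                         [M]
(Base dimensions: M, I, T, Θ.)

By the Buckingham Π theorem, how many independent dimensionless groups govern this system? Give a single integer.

Exponent matrix [M,I,T,Θ] × [ΔT,i,q,σ,h,γ,m]:
  M: [ 0  0  1  1  1  0  1]
  I: [ 0  1  0  0  0  0  0]
  T: [ 0  0 -3 -2 -3 -1  0]
  Θ: [ 1  0  0  0 -1  0  0]
RREF → pivots at {ΔT,i,q,σ} ⇒ r = 4
7 vars − rank 4 = 3 Π groups

3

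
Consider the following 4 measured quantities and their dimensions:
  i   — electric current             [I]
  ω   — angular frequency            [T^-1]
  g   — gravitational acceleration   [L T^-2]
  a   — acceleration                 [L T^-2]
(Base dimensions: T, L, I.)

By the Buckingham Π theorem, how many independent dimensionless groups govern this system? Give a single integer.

Write exponents as rows T,L,I / cols i,ω,g,a:
  T: [ 0 -1 -2 -2]
  L: [ 0  0  1  1]
  I: [ 1  0  0  0]
Row reduction gives pivot columns i,ω,g; rank = 3
n=4, r=3 ⇒ 1 dimensionless group

1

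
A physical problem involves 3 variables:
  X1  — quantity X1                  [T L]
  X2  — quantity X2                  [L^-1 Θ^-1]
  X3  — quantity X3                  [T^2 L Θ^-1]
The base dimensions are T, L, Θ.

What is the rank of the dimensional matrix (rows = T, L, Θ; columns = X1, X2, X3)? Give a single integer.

2

Write exponents as rows T,L,Θ / cols X1,X2,X3:
  T: [ 1  0  2]
  L: [ 1 -1  1]
  Θ: [ 0 -1 -1]
RREF → pivots at {X1,X2} ⇒ r = 2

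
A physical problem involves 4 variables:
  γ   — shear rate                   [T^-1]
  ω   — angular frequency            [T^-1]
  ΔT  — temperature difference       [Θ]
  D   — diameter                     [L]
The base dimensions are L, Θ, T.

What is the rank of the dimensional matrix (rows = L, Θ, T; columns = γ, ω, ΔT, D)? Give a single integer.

3

Dimensional matrix (L×Θ×T by γ×ω×ΔT×D):
  L: [ 0  0  0  1]
  Θ: [ 0  0  1  0]
  T: [-1 -1  0  0]
RREF → pivots at {γ,ΔT,D} ⇒ r = 3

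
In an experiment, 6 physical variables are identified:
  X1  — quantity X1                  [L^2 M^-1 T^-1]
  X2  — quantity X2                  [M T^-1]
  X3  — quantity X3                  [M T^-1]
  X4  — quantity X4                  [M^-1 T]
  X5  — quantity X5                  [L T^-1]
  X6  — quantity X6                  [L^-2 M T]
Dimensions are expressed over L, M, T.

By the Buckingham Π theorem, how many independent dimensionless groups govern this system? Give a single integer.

4

Exponent matrix [L,M,T] × [X1,X2,X3,X4,X5,X6]:
  L: [ 2  0  0  0  1 -2]
  M: [-1  1  1 -1  0  1]
  T: [-1 -1 -1  1 -1  1]
Row reduction gives pivot columns X1,X2; rank = 2
6 vars − rank 2 = 4 Π groups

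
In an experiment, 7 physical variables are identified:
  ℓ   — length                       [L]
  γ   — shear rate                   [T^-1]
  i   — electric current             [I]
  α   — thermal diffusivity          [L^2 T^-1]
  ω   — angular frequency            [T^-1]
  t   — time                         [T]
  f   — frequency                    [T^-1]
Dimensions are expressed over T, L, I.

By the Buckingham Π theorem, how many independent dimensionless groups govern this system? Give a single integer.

4

Exponent matrix [T,L,I] × [ℓ,γ,i,α,ω,t,f]:
  T: [ 0 -1  0 -1 -1  1 -1]
  L: [ 1  0  0  2  0  0  0]
  I: [ 0  0  1  0  0  0  0]
RREF → pivots at {ℓ,γ,i} ⇒ r = 3
7 vars − rank 3 = 4 Π groups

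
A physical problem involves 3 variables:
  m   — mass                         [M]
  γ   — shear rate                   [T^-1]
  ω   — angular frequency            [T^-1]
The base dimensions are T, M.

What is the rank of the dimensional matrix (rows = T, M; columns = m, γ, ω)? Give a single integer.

2

Dimensional matrix (T×M by m×γ×ω):
  T: [ 0 -1 -1]
  M: [ 1  0  0]
RREF → pivots at {m,γ} ⇒ r = 2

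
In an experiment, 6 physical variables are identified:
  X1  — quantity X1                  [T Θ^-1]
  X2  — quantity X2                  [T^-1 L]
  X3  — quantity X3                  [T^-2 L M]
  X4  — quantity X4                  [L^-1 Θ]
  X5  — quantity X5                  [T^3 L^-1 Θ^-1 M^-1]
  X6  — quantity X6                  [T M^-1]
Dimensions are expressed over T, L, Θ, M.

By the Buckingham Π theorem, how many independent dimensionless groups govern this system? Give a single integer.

3

Dimensional matrix (T×L×Θ×M by X1×X2×X3×X4×X5×X6):
  T: [ 1 -1 -2  0  3  1]
  L: [ 0  1  1 -1 -1  0]
  Θ: [-1  0  0  1 -1  0]
  M: [ 0  0  1  0 -1 -1]
RREF → pivots at {X1,X2,X3} ⇒ r = 3
Π count = n − r = 6 − 3 = 3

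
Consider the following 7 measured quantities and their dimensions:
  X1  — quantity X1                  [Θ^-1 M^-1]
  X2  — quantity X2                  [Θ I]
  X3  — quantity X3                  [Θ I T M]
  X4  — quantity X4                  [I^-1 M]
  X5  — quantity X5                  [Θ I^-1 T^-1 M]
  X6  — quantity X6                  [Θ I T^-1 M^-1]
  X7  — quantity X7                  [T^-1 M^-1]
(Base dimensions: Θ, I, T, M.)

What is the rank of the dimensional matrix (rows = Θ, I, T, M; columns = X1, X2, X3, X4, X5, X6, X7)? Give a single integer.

3

Dimensional matrix (Θ×I×T×M by X1×X2×X3×X4×X5×X6×X7):
  Θ: [-1  1  1  0  1  1  0]
  I: [ 0  1  1 -1 -1  1  0]
  T: [ 0  0  1  0 -1 -1 -1]
  M: [-1  0  1  1  1 -1 -1]
Row reduction gives pivot columns X1,X2,X3; rank = 3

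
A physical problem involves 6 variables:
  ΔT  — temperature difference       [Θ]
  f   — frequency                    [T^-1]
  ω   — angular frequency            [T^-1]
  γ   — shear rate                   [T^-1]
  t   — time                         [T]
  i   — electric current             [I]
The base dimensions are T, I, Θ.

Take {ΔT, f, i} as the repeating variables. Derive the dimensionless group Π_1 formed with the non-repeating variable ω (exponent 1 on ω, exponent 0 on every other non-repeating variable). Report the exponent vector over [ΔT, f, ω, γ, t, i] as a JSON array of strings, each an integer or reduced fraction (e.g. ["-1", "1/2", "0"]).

["0", "-1", "1", "0", "0", "0"]

Dimensional matrix (T×I×Θ by ΔT×f×ω×γ×t×i):
  T: [ 0 -1 -1 -1  1  0]
  I: [ 0  0  0  0  0  1]
  Θ: [ 1  0  0  0  0  0]
RREF → pivots at {ΔT,f,i} ⇒ r = 3
Repeat: ΔT,f,i; free: ω,γ,t
RREF:
  r0: [   1    0    0    0    0    0]
  r1: [   0    1    1    1   -1    0]
  r2: [   0    0    0    0    0    1]
Fix exponent of ω at 1, γ at 0, t at 0; solve each RREF row for its pivot's exponent:
  r0: exp(ΔT) + (0)·1 = 0 ⇒ exp(ΔT) = 0
  r1: exp(f) + (1)·1 = 0 ⇒ exp(f) = -1
  r2: exp(i) + (0)·1 = 0 ⇒ exp(i) = 0
Π_1 = f^-1 · ω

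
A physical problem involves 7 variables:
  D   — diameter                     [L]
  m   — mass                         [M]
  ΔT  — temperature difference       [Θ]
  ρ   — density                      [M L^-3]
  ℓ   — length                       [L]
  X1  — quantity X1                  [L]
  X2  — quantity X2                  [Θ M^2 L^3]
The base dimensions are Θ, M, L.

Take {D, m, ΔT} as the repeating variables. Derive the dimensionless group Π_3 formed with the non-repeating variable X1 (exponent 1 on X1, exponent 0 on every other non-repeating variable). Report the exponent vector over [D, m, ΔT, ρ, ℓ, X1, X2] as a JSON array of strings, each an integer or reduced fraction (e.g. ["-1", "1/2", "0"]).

Exponent matrix [Θ,M,L] × [D,m,ΔT,ρ,ℓ,X1,X2]:
  Θ: [ 0  0  1  0  0  0  1]
  M: [ 0  1  0  1  0  0  2]
  L: [ 1  0  0 -3  1  1  3]
RREF → pivots at {D,m,ΔT} ⇒ r = 3
Pivot set = {D,m,ΔT}, free = {ρ,ℓ,X1,X2}
RREF:
  r0: [   1    0    0   -3    1    1    3]
  r1: [   0    1    0    1    0    0    2]
  r2: [   0    0    1    0    0    0    1]
Fix exponent of X1 at 1, ρ at 0, ℓ at 0, X2 at 0; solve each RREF row for its pivot's exponent:
  r0: exp(D) + (1)·1 = 0 ⇒ exp(D) = -1
  r1: exp(m) + (0)·1 = 0 ⇒ exp(m) = 0
  r2: exp(ΔT) + (0)·1 = 0 ⇒ exp(ΔT) = 0
Π_3 = D^-1 · X1

["-1", "0", "0", "0", "0", "1", "0"]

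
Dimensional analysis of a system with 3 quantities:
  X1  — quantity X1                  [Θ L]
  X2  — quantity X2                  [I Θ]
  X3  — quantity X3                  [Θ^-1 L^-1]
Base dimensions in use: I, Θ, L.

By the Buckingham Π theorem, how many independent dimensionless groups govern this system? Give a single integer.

Exponent matrix [I,Θ,L] × [X1,X2,X3]:
  I: [ 0  1  0]
  Θ: [ 1  1 -1]
  L: [ 1  0 -1]
Echelon form has 2 nonzero rows (pivots: X1,X2)
Π count = n − r = 3 − 2 = 1

1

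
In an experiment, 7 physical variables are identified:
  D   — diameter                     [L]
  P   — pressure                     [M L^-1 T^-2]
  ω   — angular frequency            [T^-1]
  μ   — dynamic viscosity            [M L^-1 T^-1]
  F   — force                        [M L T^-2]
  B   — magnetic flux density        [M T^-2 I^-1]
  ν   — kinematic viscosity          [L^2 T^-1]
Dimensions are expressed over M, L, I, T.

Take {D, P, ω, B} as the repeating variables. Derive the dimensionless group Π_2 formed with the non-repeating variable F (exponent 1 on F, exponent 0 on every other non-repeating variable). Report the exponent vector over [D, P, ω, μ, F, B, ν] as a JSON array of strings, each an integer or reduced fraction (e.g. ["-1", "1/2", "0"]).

Write exponents as rows M,L,I,T / cols D,P,ω,μ,F,B,ν:
  M: [ 0  1  0  1  1  1  0]
  L: [ 1 -1  0 -1  1  0  2]
  I: [ 0  0  0  0  0 -1  0]
  T: [ 0 -2 -1 -1 -2 -2 -1]
RREF → pivots at {D,P,ω,B} ⇒ r = 4
Repeat: D,P,ω,B; free: μ,F,ν
RREF:
  r0: [   1    0    0    0    2    0    2]
  r1: [   0    1    0    1    1    0    0]
  r2: [   0    0    1   -1    0    0    1]
  r3: [   0    0    0    0    0    1    0]
Fix exponent of F at 1, μ at 0, ν at 0; solve each RREF row for its pivot's exponent:
  r0: exp(D) + (2)·1 = 0 ⇒ exp(D) = -2
  r1: exp(P) + (1)·1 = 0 ⇒ exp(P) = -1
  r2: exp(ω) + (0)·1 = 0 ⇒ exp(ω) = 0
  r3: exp(B) + (0)·1 = 0 ⇒ exp(B) = 0
Π_2 = D^-2 · P^-1 · F

["-2", "-1", "0", "0", "1", "0", "0"]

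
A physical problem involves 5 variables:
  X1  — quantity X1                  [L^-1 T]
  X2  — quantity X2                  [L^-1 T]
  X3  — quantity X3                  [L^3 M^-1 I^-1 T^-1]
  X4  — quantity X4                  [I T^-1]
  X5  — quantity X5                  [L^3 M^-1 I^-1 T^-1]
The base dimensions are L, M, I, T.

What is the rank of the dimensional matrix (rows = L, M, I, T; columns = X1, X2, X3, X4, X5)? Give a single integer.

Exponent matrix [L,M,I,T] × [X1,X2,X3,X4,X5]:
  L: [-1 -1  3  0  3]
  M: [ 0  0 -1  0 -1]
  I: [ 0  0 -1  1 -1]
  T: [ 1  1 -1 -1 -1]
Echelon form has 3 nonzero rows (pivots: X1,X3,X4)

3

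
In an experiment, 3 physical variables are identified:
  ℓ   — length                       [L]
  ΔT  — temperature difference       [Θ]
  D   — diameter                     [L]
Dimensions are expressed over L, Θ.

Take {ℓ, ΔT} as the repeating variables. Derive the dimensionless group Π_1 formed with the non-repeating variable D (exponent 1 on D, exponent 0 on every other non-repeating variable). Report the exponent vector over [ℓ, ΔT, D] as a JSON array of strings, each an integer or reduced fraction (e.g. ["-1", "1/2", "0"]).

["-1", "0", "1"]

Dimensional matrix (L×Θ by ℓ×ΔT×D):
  L: [ 1  0  1]
  Θ: [ 0  1  0]
RREF → pivots at {ℓ,ΔT} ⇒ r = 2
Repeat: ℓ,ΔT; free: D
RREF:
  r0: [   1    0    1]
  r1: [   0    1    0]
Fix exponent of D at 1; solve each RREF row for its pivot's exponent:
  r0: exp(ℓ) + (1)·1 = 0 ⇒ exp(ℓ) = -1
  r1: exp(ΔT) + (0)·1 = 0 ⇒ exp(ΔT) = 0
Π_1 = ℓ^-1 · D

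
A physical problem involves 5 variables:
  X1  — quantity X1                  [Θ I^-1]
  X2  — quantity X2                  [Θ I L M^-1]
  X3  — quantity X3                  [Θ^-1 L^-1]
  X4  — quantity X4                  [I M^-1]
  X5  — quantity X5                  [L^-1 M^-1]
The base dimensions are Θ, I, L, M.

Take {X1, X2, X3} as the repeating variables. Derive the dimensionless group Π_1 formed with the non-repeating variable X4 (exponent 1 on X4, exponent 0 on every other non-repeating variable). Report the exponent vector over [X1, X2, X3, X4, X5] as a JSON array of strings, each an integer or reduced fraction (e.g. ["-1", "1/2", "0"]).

["0", "-1", "-1", "1", "0"]

Dimensional matrix (Θ×I×L×M by X1×X2×X3×X4×X5):
  Θ: [ 1  1 -1  0  0]
  I: [-1  1  0  1  0]
  L: [ 0  1 -1  0 -1]
  M: [ 0 -1  0 -1 -1]
RREF → pivots at {X1,X2,X3} ⇒ r = 3
Repeat: X1,X2,X3; free: X4,X5
RREF:
  r0: [   1    0    0    0    1]
  r1: [   0    1    0    1    1]
  r2: [   0    0    1    1    2]
  r3: [   0    0    0    0    0]
Fix exponent of X4 at 1, X5 at 0; solve each RREF row for its pivot's exponent:
  r0: exp(X1) + (0)·1 = 0 ⇒ exp(X1) = 0
  r1: exp(X2) + (1)·1 = 0 ⇒ exp(X2) = -1
  r2: exp(X3) + (1)·1 = 0 ⇒ exp(X3) = -1
Π_1 = X2^-1 · X3^-1 · X4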